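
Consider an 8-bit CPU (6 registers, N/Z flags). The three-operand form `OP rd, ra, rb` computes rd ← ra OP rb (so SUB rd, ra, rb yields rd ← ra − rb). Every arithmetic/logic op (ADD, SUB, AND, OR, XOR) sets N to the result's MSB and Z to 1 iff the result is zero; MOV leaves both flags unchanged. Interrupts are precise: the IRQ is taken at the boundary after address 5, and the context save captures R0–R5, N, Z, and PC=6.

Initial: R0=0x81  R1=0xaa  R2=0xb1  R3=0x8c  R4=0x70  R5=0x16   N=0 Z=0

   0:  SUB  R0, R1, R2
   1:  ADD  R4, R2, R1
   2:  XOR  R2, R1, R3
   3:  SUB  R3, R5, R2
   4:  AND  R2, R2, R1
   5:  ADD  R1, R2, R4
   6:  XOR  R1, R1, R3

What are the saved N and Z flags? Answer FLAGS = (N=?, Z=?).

FLAGS = (N=0, Z=0)

after  0: R0=0xf9 R1=0xaa R2=0xb1 R3=0x8c R4=0x70 R5=0x16  N=1 Z=0
after  1: R0=0xf9 R1=0xaa R2=0xb1 R3=0x8c R4=0x5b R5=0x16  N=0 Z=0
after  2: R0=0xf9 R1=0xaa R2=0x26 R3=0x8c R4=0x5b R5=0x16  N=0 Z=0
after  3: R0=0xf9 R1=0xaa R2=0x26 R3=0xf0 R4=0x5b R5=0x16  N=1 Z=0
after  4: R0=0xf9 R1=0xaa R2=0x22 R3=0xf0 R4=0x5b R5=0x16  N=0 Z=0
after  5: R0=0xf9 R1=0x7d R2=0x22 R3=0xf0 R4=0x5b R5=0x16  N=0 Z=0
-- IRQ taken; context saved, return-PC = 6 --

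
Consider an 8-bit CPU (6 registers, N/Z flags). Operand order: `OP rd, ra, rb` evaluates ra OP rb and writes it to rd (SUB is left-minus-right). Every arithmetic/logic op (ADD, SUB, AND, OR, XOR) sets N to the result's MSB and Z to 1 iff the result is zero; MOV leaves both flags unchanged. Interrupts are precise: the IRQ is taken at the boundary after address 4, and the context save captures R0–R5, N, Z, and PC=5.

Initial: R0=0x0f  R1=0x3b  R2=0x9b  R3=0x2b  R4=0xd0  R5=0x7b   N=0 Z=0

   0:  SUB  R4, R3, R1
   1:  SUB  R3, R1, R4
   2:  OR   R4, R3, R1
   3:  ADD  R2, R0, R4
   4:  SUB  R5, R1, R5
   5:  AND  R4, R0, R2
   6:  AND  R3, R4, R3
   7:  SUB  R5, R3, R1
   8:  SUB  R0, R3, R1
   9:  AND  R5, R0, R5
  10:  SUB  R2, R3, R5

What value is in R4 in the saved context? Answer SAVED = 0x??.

after  0: R0=0x0f R1=0x3b R2=0x9b R3=0x2b R4=0xf0 R5=0x7b  N=1 Z=0
after  1: R0=0x0f R1=0x3b R2=0x9b R3=0x4b R4=0xf0 R5=0x7b  N=0 Z=0
after  2: R0=0x0f R1=0x3b R2=0x9b R3=0x4b R4=0x7b R5=0x7b  N=0 Z=0
after  3: R0=0x0f R1=0x3b R2=0x8a R3=0x4b R4=0x7b R5=0x7b  N=1 Z=0
after  4: R0=0x0f R1=0x3b R2=0x8a R3=0x4b R4=0x7b R5=0xc0  N=1 Z=0
-- IRQ taken; context saved, return-PC = 5 --

SAVED = 0x7b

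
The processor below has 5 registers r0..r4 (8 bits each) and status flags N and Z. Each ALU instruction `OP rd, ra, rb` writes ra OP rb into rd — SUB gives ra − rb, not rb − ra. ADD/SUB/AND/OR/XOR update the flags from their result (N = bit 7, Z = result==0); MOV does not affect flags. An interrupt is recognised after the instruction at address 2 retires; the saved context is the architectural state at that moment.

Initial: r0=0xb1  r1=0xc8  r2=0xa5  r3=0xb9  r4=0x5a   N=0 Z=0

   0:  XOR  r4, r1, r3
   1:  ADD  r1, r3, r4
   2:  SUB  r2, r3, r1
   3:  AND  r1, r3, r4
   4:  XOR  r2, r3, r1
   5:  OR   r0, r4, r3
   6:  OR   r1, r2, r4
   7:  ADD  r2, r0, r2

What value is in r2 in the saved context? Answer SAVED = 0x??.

after  0: r0=0xb1 r1=0xc8 r2=0xa5 r3=0xb9 r4=0x71  N=0 Z=0
after  1: r0=0xb1 r1=0x2a r2=0xa5 r3=0xb9 r4=0x71  N=0 Z=0
after  2: r0=0xb1 r1=0x2a r2=0x8f r3=0xb9 r4=0x71  N=1 Z=0
-- IRQ taken; context saved, return-PC = 3 --

SAVED = 0x8f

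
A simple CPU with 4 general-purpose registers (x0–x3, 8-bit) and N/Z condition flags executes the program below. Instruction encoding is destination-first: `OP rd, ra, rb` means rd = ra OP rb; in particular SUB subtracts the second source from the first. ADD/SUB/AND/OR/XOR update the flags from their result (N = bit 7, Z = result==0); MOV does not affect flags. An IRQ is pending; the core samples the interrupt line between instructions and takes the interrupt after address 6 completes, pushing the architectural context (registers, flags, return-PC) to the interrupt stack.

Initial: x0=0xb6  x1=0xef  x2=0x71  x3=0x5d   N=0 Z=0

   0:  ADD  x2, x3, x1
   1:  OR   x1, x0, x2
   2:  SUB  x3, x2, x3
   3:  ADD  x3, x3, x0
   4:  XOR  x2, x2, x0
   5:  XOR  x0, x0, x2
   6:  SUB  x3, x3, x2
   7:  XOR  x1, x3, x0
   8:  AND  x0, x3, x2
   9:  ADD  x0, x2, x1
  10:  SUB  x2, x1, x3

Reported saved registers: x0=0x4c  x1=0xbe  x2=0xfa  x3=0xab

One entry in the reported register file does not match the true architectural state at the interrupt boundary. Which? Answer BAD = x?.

after  0: x0=0xb6 x1=0xef x2=0x4c x3=0x5d  N=0 Z=0
after  1: x0=0xb6 x1=0xfe x2=0x4c x3=0x5d  N=1 Z=0
after  2: x0=0xb6 x1=0xfe x2=0x4c x3=0xef  N=1 Z=0
after  3: x0=0xb6 x1=0xfe x2=0x4c x3=0xa5  N=1 Z=0
after  4: x0=0xb6 x1=0xfe x2=0xfa x3=0xa5  N=1 Z=0
after  5: x0=0x4c x1=0xfe x2=0xfa x3=0xa5  N=0 Z=0
after  6: x0=0x4c x1=0xfe x2=0xfa x3=0xab  N=1 Z=0
-- IRQ taken; context saved, return-PC = 7 --
mismatch: x1: reported 0xbe vs actual 0xfe

BAD = x1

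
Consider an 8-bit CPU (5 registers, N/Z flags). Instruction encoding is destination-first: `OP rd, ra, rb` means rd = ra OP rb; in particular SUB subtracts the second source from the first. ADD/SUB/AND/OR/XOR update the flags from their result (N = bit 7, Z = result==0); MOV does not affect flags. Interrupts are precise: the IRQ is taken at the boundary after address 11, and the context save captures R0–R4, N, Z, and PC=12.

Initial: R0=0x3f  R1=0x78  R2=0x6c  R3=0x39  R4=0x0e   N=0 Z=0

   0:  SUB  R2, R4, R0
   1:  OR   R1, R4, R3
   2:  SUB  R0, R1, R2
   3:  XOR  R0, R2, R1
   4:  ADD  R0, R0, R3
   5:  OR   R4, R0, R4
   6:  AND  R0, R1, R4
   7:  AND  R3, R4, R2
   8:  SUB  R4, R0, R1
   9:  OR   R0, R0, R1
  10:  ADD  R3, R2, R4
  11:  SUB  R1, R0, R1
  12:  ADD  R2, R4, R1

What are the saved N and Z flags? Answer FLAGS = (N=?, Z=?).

after  0: R0=0x3f R1=0x78 R2=0xcf R3=0x39 R4=0x0e  N=1 Z=0
after  1: R0=0x3f R1=0x3f R2=0xcf R3=0x39 R4=0x0e  N=0 Z=0
after  2: R0=0x70 R1=0x3f R2=0xcf R3=0x39 R4=0x0e  N=0 Z=0
after  3: R0=0xf0 R1=0x3f R2=0xcf R3=0x39 R4=0x0e  N=1 Z=0
after  4: R0=0x29 R1=0x3f R2=0xcf R3=0x39 R4=0x0e  N=0 Z=0
after  5: R0=0x29 R1=0x3f R2=0xcf R3=0x39 R4=0x2f  N=0 Z=0
after  6: R0=0x2f R1=0x3f R2=0xcf R3=0x39 R4=0x2f  N=0 Z=0
after  7: R0=0x2f R1=0x3f R2=0xcf R3=0x0f R4=0x2f  N=0 Z=0
after  8: R0=0x2f R1=0x3f R2=0xcf R3=0x0f R4=0xf0  N=1 Z=0
after  9: R0=0x3f R1=0x3f R2=0xcf R3=0x0f R4=0xf0  N=0 Z=0
after 10: R0=0x3f R1=0x3f R2=0xcf R3=0xbf R4=0xf0  N=1 Z=0
after 11: R0=0x3f R1=0x00 R2=0xcf R3=0xbf R4=0xf0  N=0 Z=1
-- IRQ taken; context saved, return-PC = 12 --

FLAGS = (N=0, Z=1)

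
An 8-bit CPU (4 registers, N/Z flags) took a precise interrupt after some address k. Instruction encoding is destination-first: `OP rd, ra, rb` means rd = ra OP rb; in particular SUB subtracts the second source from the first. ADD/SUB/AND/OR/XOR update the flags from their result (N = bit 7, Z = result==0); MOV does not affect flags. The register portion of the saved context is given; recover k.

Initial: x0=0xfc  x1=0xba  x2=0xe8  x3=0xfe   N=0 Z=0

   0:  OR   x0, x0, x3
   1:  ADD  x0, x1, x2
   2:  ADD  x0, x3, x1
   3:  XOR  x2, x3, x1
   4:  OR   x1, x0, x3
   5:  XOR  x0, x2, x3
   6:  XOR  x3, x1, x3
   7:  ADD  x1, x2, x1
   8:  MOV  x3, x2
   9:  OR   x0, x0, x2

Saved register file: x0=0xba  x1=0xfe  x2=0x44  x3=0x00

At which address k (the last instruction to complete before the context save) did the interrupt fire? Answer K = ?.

after  0: x0=0xfe x1=0xba x2=0xe8 x3=0xfe  N=1 Z=0
after  1: x0=0xa2 x1=0xba x2=0xe8 x3=0xfe  N=1 Z=0
after  2: x0=0xb8 x1=0xba x2=0xe8 x3=0xfe  N=1 Z=0
after  3: x0=0xb8 x1=0xba x2=0x44 x3=0xfe  N=0 Z=0
after  4: x0=0xb8 x1=0xfe x2=0x44 x3=0xfe  N=1 Z=0
after  5: x0=0xba x1=0xfe x2=0x44 x3=0xfe  N=1 Z=0
after  6: x0=0xba x1=0xfe x2=0x44 x3=0x00  N=0 Z=1
-- IRQ taken; context saved, return-PC = 7 --

K = 6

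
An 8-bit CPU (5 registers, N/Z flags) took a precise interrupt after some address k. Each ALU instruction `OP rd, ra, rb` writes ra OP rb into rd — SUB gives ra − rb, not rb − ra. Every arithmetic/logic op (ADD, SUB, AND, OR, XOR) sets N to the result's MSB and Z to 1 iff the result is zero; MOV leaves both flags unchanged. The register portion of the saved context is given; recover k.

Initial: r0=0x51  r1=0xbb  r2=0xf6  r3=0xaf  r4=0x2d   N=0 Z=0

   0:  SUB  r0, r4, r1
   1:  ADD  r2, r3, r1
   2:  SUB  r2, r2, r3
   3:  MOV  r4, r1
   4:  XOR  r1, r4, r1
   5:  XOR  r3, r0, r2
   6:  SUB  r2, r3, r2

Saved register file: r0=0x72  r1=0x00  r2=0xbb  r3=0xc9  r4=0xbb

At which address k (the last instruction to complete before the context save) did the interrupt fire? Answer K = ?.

K = 5

after  0: r0=0x72 r1=0xbb r2=0xf6 r3=0xaf r4=0x2d  N=0 Z=0
after  1: r0=0x72 r1=0xbb r2=0x6a r3=0xaf r4=0x2d  N=0 Z=0
after  2: r0=0x72 r1=0xbb r2=0xbb r3=0xaf r4=0x2d  N=1 Z=0
after  3: r0=0x72 r1=0xbb r2=0xbb r3=0xaf r4=0xbb  N=1 Z=0
after  4: r0=0x72 r1=0x00 r2=0xbb r3=0xaf r4=0xbb  N=0 Z=1
after  5: r0=0x72 r1=0x00 r2=0xbb r3=0xc9 r4=0xbb  N=1 Z=0
-- IRQ taken; context saved, return-PC = 6 --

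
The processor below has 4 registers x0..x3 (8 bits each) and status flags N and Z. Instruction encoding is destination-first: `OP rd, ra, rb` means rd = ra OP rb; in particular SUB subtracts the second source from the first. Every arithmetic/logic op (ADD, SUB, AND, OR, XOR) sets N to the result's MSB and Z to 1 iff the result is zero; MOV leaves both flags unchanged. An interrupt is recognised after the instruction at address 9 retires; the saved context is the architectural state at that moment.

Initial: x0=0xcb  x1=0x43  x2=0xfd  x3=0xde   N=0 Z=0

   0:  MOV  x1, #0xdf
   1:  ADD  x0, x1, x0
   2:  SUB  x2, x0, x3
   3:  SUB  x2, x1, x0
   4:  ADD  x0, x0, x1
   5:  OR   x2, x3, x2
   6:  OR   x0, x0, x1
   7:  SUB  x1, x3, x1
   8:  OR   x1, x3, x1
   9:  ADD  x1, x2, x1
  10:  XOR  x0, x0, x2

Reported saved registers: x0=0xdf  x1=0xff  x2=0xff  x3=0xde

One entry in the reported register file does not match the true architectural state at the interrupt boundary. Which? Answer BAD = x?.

after  0: x0=0xcb x1=0xdf x2=0xfd x3=0xde  N=0 Z=0
after  1: x0=0xaa x1=0xdf x2=0xfd x3=0xde  N=1 Z=0
after  2: x0=0xaa x1=0xdf x2=0xcc x3=0xde  N=1 Z=0
after  3: x0=0xaa x1=0xdf x2=0x35 x3=0xde  N=0 Z=0
after  4: x0=0x89 x1=0xdf x2=0x35 x3=0xde  N=1 Z=0
after  5: x0=0x89 x1=0xdf x2=0xff x3=0xde  N=1 Z=0
after  6: x0=0xdf x1=0xdf x2=0xff x3=0xde  N=1 Z=0
after  7: x0=0xdf x1=0xff x2=0xff x3=0xde  N=1 Z=0
after  8: x0=0xdf x1=0xff x2=0xff x3=0xde  N=1 Z=0
after  9: x0=0xdf x1=0xfe x2=0xff x3=0xde  N=1 Z=0
-- IRQ taken; context saved, return-PC = 10 --
mismatch: x1: reported 0xff vs actual 0xfe

BAD = x1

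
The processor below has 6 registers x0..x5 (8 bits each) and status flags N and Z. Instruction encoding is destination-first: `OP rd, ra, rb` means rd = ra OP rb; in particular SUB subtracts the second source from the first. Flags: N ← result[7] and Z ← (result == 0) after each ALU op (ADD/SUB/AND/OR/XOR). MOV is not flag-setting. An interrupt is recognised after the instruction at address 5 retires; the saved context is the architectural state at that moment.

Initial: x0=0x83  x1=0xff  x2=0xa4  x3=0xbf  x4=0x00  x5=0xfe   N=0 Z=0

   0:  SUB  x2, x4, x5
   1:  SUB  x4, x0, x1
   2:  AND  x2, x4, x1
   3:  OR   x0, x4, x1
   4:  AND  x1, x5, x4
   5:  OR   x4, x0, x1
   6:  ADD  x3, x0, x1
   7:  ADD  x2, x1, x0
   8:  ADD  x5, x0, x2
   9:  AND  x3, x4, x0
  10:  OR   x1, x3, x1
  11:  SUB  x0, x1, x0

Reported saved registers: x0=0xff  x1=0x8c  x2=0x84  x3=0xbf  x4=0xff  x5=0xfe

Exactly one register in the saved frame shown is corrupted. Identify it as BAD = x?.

after  0: x0=0x83 x1=0xff x2=0x02 x3=0xbf x4=0x00 x5=0xfe  N=0 Z=0
after  1: x0=0x83 x1=0xff x2=0x02 x3=0xbf x4=0x84 x5=0xfe  N=1 Z=0
after  2: x0=0x83 x1=0xff x2=0x84 x3=0xbf x4=0x84 x5=0xfe  N=1 Z=0
after  3: x0=0xff x1=0xff x2=0x84 x3=0xbf x4=0x84 x5=0xfe  N=1 Z=0
after  4: x0=0xff x1=0x84 x2=0x84 x3=0xbf x4=0x84 x5=0xfe  N=1 Z=0
after  5: x0=0xff x1=0x84 x2=0x84 x3=0xbf x4=0xff x5=0xfe  N=1 Z=0
-- IRQ taken; context saved, return-PC = 6 --
mismatch: x1: reported 0x8c vs actual 0x84

BAD = x1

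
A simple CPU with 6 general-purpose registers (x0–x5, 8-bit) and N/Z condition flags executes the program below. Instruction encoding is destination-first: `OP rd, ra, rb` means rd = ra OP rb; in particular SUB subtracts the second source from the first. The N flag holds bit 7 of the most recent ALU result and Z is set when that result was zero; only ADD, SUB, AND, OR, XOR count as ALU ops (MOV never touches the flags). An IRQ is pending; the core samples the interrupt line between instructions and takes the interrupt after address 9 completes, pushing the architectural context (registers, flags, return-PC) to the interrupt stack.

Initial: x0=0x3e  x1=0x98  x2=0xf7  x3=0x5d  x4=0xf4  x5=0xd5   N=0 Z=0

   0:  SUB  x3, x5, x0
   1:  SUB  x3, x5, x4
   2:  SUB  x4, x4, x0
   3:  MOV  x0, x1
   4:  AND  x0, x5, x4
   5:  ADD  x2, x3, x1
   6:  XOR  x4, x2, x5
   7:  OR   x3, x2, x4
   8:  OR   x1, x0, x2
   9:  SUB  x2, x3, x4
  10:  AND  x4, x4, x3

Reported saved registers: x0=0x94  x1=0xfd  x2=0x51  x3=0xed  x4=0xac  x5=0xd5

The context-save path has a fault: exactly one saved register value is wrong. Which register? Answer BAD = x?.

after  0: x0=0x3e x1=0x98 x2=0xf7 x3=0x97 x4=0xf4 x5=0xd5  N=1 Z=0
after  1: x0=0x3e x1=0x98 x2=0xf7 x3=0xe1 x4=0xf4 x5=0xd5  N=1 Z=0
after  2: x0=0x3e x1=0x98 x2=0xf7 x3=0xe1 x4=0xb6 x5=0xd5  N=1 Z=0
after  3: x0=0x98 x1=0x98 x2=0xf7 x3=0xe1 x4=0xb6 x5=0xd5  N=1 Z=0
after  4: x0=0x94 x1=0x98 x2=0xf7 x3=0xe1 x4=0xb6 x5=0xd5  N=1 Z=0
after  5: x0=0x94 x1=0x98 x2=0x79 x3=0xe1 x4=0xb6 x5=0xd5  N=0 Z=0
after  6: x0=0x94 x1=0x98 x2=0x79 x3=0xe1 x4=0xac x5=0xd5  N=1 Z=0
after  7: x0=0x94 x1=0x98 x2=0x79 x3=0xfd x4=0xac x5=0xd5  N=1 Z=0
after  8: x0=0x94 x1=0xfd x2=0x79 x3=0xfd x4=0xac x5=0xd5  N=1 Z=0
after  9: x0=0x94 x1=0xfd x2=0x51 x3=0xfd x4=0xac x5=0xd5  N=0 Z=0
-- IRQ taken; context saved, return-PC = 10 --
mismatch: x3: reported 0xed vs actual 0xfd

BAD = x3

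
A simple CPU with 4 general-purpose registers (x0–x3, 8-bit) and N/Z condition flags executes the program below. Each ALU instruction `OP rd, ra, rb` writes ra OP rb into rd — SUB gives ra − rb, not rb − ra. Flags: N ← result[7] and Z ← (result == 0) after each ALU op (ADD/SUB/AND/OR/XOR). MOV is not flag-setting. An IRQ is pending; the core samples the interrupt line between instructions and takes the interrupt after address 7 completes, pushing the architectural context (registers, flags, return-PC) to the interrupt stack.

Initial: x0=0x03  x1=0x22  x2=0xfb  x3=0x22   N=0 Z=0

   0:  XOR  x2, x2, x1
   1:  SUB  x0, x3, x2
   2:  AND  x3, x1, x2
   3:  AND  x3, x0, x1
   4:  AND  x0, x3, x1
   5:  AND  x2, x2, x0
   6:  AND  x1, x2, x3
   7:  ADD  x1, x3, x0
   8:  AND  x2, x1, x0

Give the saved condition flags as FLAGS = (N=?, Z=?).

FLAGS = (N=0, Z=1)

after  0: x0=0x03 x1=0x22 x2=0xd9 x3=0x22  N=1 Z=0
after  1: x0=0x49 x1=0x22 x2=0xd9 x3=0x22  N=0 Z=0
after  2: x0=0x49 x1=0x22 x2=0xd9 x3=0x00  N=0 Z=1
after  3: x0=0x49 x1=0x22 x2=0xd9 x3=0x00  N=0 Z=1
after  4: x0=0x00 x1=0x22 x2=0xd9 x3=0x00  N=0 Z=1
after  5: x0=0x00 x1=0x22 x2=0x00 x3=0x00  N=0 Z=1
after  6: x0=0x00 x1=0x00 x2=0x00 x3=0x00  N=0 Z=1
after  7: x0=0x00 x1=0x00 x2=0x00 x3=0x00  N=0 Z=1
-- IRQ taken; context saved, return-PC = 8 --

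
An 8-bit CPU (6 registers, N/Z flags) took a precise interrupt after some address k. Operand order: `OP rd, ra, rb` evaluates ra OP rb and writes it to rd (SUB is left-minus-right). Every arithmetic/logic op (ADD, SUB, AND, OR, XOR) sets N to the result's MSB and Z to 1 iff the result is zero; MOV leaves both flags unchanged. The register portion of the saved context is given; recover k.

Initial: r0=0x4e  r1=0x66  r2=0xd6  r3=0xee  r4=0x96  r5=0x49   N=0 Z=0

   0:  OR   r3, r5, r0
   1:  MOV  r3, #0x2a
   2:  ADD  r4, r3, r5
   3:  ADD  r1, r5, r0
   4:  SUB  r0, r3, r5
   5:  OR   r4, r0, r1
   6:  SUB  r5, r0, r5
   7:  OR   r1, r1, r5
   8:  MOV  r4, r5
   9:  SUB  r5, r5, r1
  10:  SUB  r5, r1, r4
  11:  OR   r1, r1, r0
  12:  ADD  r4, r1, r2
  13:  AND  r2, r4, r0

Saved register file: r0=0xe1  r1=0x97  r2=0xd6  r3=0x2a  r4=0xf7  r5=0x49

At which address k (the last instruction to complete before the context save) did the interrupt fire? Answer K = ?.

K = 5

after  0: r0=0x4e r1=0x66 r2=0xd6 r3=0x4f r4=0x96 r5=0x49  N=0 Z=0
after  1: r0=0x4e r1=0x66 r2=0xd6 r3=0x2a r4=0x96 r5=0x49  N=0 Z=0
after  2: r0=0x4e r1=0x66 r2=0xd6 r3=0x2a r4=0x73 r5=0x49  N=0 Z=0
after  3: r0=0x4e r1=0x97 r2=0xd6 r3=0x2a r4=0x73 r5=0x49  N=1 Z=0
after  4: r0=0xe1 r1=0x97 r2=0xd6 r3=0x2a r4=0x73 r5=0x49  N=1 Z=0
after  5: r0=0xe1 r1=0x97 r2=0xd6 r3=0x2a r4=0xf7 r5=0x49  N=1 Z=0
-- IRQ taken; context saved, return-PC = 6 --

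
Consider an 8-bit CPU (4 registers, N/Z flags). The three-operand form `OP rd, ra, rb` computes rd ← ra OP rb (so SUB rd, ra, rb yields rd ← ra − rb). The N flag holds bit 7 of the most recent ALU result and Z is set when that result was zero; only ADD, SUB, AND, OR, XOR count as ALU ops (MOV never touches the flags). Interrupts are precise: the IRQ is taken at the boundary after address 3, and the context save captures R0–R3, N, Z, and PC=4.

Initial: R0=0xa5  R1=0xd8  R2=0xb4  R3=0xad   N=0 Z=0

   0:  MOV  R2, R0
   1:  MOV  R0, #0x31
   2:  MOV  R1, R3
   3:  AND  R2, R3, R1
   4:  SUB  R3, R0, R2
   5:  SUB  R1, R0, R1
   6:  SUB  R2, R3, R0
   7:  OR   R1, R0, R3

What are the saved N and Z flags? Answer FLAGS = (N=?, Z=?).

after  0: R0=0xa5 R1=0xd8 R2=0xa5 R3=0xad  N=0 Z=0
after  1: R0=0x31 R1=0xd8 R2=0xa5 R3=0xad  N=0 Z=0
after  2: R0=0x31 R1=0xad R2=0xa5 R3=0xad  N=0 Z=0
after  3: R0=0x31 R1=0xad R2=0xad R3=0xad  N=1 Z=0
-- IRQ taken; context saved, return-PC = 4 --

FLAGS = (N=1, Z=0)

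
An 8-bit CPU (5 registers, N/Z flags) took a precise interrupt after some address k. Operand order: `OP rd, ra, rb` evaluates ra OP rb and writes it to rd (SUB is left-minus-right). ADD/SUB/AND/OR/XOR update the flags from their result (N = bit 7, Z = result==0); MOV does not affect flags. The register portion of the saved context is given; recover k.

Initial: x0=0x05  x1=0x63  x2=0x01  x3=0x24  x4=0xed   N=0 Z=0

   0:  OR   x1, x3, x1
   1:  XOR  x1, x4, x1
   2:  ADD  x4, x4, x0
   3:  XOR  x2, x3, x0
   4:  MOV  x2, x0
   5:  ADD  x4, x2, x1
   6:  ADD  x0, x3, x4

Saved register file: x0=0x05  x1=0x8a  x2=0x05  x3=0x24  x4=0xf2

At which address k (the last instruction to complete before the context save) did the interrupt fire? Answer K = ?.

after  0: x0=0x05 x1=0x67 x2=0x01 x3=0x24 x4=0xed  N=0 Z=0
after  1: x0=0x05 x1=0x8a x2=0x01 x3=0x24 x4=0xed  N=1 Z=0
after  2: x0=0x05 x1=0x8a x2=0x01 x3=0x24 x4=0xf2  N=1 Z=0
after  3: x0=0x05 x1=0x8a x2=0x21 x3=0x24 x4=0xf2  N=0 Z=0
after  4: x0=0x05 x1=0x8a x2=0x05 x3=0x24 x4=0xf2  N=0 Z=0
-- IRQ taken; context saved, return-PC = 5 --

K = 4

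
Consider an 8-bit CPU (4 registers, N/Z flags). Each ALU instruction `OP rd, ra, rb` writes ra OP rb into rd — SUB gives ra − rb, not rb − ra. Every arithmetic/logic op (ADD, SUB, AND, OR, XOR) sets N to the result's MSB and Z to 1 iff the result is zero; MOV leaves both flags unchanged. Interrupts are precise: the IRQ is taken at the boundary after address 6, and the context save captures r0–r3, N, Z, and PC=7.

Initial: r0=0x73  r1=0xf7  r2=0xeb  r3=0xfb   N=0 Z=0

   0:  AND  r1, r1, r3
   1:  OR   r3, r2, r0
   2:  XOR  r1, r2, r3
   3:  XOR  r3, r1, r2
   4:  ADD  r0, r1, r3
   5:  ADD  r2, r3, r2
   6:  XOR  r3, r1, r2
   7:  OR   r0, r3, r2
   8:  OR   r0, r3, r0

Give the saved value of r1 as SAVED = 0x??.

after  0: r0=0x73 r1=0xf3 r2=0xeb r3=0xfb  N=1 Z=0
after  1: r0=0x73 r1=0xf3 r2=0xeb r3=0xfb  N=1 Z=0
after  2: r0=0x73 r1=0x10 r2=0xeb r3=0xfb  N=0 Z=0
after  3: r0=0x73 r1=0x10 r2=0xeb r3=0xfb  N=1 Z=0
after  4: r0=0x0b r1=0x10 r2=0xeb r3=0xfb  N=0 Z=0
after  5: r0=0x0b r1=0x10 r2=0xe6 r3=0xfb  N=1 Z=0
after  6: r0=0x0b r1=0x10 r2=0xe6 r3=0xf6  N=1 Z=0
-- IRQ taken; context saved, return-PC = 7 --

SAVED = 0x10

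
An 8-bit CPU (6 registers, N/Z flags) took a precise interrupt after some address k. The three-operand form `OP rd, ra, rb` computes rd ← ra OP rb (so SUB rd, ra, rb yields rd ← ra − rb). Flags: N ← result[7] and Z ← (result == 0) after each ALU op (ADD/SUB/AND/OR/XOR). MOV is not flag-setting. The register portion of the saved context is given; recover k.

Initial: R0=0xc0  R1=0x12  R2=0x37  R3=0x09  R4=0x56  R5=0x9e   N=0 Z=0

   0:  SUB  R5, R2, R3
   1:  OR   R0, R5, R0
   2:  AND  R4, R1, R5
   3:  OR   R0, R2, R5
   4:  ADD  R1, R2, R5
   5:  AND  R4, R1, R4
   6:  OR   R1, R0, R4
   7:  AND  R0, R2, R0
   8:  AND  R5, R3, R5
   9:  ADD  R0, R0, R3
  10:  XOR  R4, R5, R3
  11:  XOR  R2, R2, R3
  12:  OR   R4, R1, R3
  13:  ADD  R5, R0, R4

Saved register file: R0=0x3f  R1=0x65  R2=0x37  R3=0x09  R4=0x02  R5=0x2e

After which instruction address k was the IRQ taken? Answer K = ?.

K = 4

after  0: R0=0xc0 R1=0x12 R2=0x37 R3=0x09 R4=0x56 R5=0x2e  N=0 Z=0
after  1: R0=0xee R1=0x12 R2=0x37 R3=0x09 R4=0x56 R5=0x2e  N=1 Z=0
after  2: R0=0xee R1=0x12 R2=0x37 R3=0x09 R4=0x02 R5=0x2e  N=0 Z=0
after  3: R0=0x3f R1=0x12 R2=0x37 R3=0x09 R4=0x02 R5=0x2e  N=0 Z=0
after  4: R0=0x3f R1=0x65 R2=0x37 R3=0x09 R4=0x02 R5=0x2e  N=0 Z=0
-- IRQ taken; context saved, return-PC = 5 --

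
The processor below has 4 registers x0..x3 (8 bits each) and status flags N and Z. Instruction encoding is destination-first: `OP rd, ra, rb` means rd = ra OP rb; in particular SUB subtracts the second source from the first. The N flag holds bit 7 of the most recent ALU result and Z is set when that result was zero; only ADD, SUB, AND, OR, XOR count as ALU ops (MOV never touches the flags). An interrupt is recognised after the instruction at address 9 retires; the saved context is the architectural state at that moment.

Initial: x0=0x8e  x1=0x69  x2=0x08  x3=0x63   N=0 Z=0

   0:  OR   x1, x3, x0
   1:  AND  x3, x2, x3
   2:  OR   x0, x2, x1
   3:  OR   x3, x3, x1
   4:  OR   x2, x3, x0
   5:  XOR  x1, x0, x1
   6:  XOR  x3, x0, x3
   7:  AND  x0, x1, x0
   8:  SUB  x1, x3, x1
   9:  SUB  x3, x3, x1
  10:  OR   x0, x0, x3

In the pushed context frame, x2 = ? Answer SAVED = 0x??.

SAVED = 0xef

after  0: x0=0x8e x1=0xef x2=0x08 x3=0x63  N=1 Z=0
after  1: x0=0x8e x1=0xef x2=0x08 x3=0x00  N=0 Z=1
after  2: x0=0xef x1=0xef x2=0x08 x3=0x00  N=1 Z=0
after  3: x0=0xef x1=0xef x2=0x08 x3=0xef  N=1 Z=0
after  4: x0=0xef x1=0xef x2=0xef x3=0xef  N=1 Z=0
after  5: x0=0xef x1=0x00 x2=0xef x3=0xef  N=0 Z=1
after  6: x0=0xef x1=0x00 x2=0xef x3=0x00  N=0 Z=1
after  7: x0=0x00 x1=0x00 x2=0xef x3=0x00  N=0 Z=1
after  8: x0=0x00 x1=0x00 x2=0xef x3=0x00  N=0 Z=1
after  9: x0=0x00 x1=0x00 x2=0xef x3=0x00  N=0 Z=1
-- IRQ taken; context saved, return-PC = 10 --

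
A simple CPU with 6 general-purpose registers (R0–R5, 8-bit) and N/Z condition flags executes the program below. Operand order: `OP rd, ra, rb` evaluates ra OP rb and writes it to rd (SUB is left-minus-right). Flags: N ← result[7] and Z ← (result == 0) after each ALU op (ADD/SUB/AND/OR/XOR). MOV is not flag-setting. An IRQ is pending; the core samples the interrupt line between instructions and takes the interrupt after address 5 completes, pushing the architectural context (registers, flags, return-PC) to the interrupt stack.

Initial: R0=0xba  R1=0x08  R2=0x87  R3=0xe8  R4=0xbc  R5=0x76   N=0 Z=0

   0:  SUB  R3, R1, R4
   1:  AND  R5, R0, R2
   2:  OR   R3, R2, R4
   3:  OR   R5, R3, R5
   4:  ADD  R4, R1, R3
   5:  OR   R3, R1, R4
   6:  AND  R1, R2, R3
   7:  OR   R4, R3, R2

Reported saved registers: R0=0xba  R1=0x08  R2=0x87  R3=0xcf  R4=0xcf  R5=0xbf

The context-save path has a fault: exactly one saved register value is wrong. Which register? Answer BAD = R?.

BAD = R4

after  0: R0=0xba R1=0x08 R2=0x87 R3=0x4c R4=0xbc R5=0x76  N=0 Z=0
after  1: R0=0xba R1=0x08 R2=0x87 R3=0x4c R4=0xbc R5=0x82  N=1 Z=0
after  2: R0=0xba R1=0x08 R2=0x87 R3=0xbf R4=0xbc R5=0x82  N=1 Z=0
after  3: R0=0xba R1=0x08 R2=0x87 R3=0xbf R4=0xbc R5=0xbf  N=1 Z=0
after  4: R0=0xba R1=0x08 R2=0x87 R3=0xbf R4=0xc7 R5=0xbf  N=1 Z=0
after  5: R0=0xba R1=0x08 R2=0x87 R3=0xcf R4=0xc7 R5=0xbf  N=1 Z=0
-- IRQ taken; context saved, return-PC = 6 --
mismatch: R4: reported 0xcf vs actual 0xc7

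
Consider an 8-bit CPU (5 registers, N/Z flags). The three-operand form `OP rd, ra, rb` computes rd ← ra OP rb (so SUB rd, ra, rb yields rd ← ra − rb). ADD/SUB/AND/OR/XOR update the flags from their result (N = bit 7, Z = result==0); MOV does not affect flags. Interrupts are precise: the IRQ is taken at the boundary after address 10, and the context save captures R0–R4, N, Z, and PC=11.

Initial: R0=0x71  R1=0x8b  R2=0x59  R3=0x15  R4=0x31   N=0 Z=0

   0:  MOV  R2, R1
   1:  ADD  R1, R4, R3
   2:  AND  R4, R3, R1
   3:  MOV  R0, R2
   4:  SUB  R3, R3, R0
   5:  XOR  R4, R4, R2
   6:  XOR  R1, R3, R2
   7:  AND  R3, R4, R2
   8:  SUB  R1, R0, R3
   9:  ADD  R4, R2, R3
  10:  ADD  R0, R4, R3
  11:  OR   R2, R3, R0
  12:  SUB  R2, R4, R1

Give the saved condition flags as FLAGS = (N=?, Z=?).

after  0: R0=0x71 R1=0x8b R2=0x8b R3=0x15 R4=0x31  N=0 Z=0
after  1: R0=0x71 R1=0x46 R2=0x8b R3=0x15 R4=0x31  N=0 Z=0
after  2: R0=0x71 R1=0x46 R2=0x8b R3=0x15 R4=0x04  N=0 Z=0
after  3: R0=0x8b R1=0x46 R2=0x8b R3=0x15 R4=0x04  N=0 Z=0
after  4: R0=0x8b R1=0x46 R2=0x8b R3=0x8a R4=0x04  N=1 Z=0
after  5: R0=0x8b R1=0x46 R2=0x8b R3=0x8a R4=0x8f  N=1 Z=0
after  6: R0=0x8b R1=0x01 R2=0x8b R3=0x8a R4=0x8f  N=0 Z=0
after  7: R0=0x8b R1=0x01 R2=0x8b R3=0x8b R4=0x8f  N=1 Z=0
after  8: R0=0x8b R1=0x00 R2=0x8b R3=0x8b R4=0x8f  N=0 Z=1
after  9: R0=0x8b R1=0x00 R2=0x8b R3=0x8b R4=0x16  N=0 Z=0
after 10: R0=0xa1 R1=0x00 R2=0x8b R3=0x8b R4=0x16  N=1 Z=0
-- IRQ taken; context saved, return-PC = 11 --

FLAGS = (N=1, Z=0)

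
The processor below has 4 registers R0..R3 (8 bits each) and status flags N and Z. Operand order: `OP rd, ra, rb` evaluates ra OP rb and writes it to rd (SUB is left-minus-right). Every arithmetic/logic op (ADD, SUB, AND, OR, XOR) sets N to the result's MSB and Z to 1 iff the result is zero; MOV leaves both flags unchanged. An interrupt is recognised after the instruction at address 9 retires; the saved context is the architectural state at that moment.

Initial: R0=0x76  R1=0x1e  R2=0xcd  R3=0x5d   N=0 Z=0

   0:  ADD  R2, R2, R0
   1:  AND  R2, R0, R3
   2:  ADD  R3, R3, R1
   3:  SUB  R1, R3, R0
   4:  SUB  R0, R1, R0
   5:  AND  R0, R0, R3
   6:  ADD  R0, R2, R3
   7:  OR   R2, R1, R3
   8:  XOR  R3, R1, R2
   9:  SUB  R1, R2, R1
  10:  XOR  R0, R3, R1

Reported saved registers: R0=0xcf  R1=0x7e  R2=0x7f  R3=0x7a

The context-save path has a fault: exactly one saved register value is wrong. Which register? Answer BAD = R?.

after  0: R0=0x76 R1=0x1e R2=0x43 R3=0x5d  N=0 Z=0
after  1: R0=0x76 R1=0x1e R2=0x54 R3=0x5d  N=0 Z=0
after  2: R0=0x76 R1=0x1e R2=0x54 R3=0x7b  N=0 Z=0
after  3: R0=0x76 R1=0x05 R2=0x54 R3=0x7b  N=0 Z=0
after  4: R0=0x8f R1=0x05 R2=0x54 R3=0x7b  N=1 Z=0
after  5: R0=0x0b R1=0x05 R2=0x54 R3=0x7b  N=0 Z=0
after  6: R0=0xcf R1=0x05 R2=0x54 R3=0x7b  N=1 Z=0
after  7: R0=0xcf R1=0x05 R2=0x7f R3=0x7b  N=0 Z=0
after  8: R0=0xcf R1=0x05 R2=0x7f R3=0x7a  N=0 Z=0
after  9: R0=0xcf R1=0x7a R2=0x7f R3=0x7a  N=0 Z=0
-- IRQ taken; context saved, return-PC = 10 --
mismatch: R1: reported 0x7e vs actual 0x7a

BAD = R1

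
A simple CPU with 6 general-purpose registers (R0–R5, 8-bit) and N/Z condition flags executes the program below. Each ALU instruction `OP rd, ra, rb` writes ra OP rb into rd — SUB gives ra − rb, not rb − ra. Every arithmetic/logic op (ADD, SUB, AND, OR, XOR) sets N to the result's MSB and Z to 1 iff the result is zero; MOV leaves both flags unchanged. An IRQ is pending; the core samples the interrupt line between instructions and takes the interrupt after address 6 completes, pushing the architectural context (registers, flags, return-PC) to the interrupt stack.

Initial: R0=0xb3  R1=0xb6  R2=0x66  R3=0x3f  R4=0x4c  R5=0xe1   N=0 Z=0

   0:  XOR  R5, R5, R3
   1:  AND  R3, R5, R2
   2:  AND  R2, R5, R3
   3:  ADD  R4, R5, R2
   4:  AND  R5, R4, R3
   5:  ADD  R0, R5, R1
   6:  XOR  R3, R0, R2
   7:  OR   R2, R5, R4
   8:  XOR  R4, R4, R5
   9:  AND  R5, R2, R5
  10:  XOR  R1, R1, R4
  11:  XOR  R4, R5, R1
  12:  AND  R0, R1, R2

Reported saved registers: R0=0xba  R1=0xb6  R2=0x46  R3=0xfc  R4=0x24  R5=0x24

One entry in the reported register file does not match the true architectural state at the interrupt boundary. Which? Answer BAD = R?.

after  0: R0=0xb3 R1=0xb6 R2=0x66 R3=0x3f R4=0x4c R5=0xde  N=1 Z=0
after  1: R0=0xb3 R1=0xb6 R2=0x66 R3=0x46 R4=0x4c R5=0xde  N=0 Z=0
after  2: R0=0xb3 R1=0xb6 R2=0x46 R3=0x46 R4=0x4c R5=0xde  N=0 Z=0
after  3: R0=0xb3 R1=0xb6 R2=0x46 R3=0x46 R4=0x24 R5=0xde  N=0 Z=0
after  4: R0=0xb3 R1=0xb6 R2=0x46 R3=0x46 R4=0x24 R5=0x04  N=0 Z=0
after  5: R0=0xba R1=0xb6 R2=0x46 R3=0x46 R4=0x24 R5=0x04  N=1 Z=0
after  6: R0=0xba R1=0xb6 R2=0x46 R3=0xfc R4=0x24 R5=0x04  N=1 Z=0
-- IRQ taken; context saved, return-PC = 7 --
mismatch: R5: reported 0x24 vs actual 0x04

BAD = R5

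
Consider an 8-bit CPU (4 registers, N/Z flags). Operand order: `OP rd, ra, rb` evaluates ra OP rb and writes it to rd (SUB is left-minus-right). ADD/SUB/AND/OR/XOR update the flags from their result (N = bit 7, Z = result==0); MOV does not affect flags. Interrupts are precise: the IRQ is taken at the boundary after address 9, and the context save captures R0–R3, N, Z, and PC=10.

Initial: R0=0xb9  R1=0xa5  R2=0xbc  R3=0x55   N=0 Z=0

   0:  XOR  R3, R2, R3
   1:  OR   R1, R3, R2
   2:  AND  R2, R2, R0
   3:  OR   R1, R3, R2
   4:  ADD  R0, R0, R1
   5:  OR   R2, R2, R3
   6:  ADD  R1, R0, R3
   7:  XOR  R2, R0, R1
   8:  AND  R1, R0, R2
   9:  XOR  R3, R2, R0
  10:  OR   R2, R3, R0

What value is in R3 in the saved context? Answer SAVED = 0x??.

SAVED = 0x9b

after  0: R0=0xb9 R1=0xa5 R2=0xbc R3=0xe9  N=1 Z=0
after  1: R0=0xb9 R1=0xfd R2=0xbc R3=0xe9  N=1 Z=0
after  2: R0=0xb9 R1=0xfd R2=0xb8 R3=0xe9  N=1 Z=0
after  3: R0=0xb9 R1=0xf9 R2=0xb8 R3=0xe9  N=1 Z=0
after  4: R0=0xb2 R1=0xf9 R2=0xb8 R3=0xe9  N=1 Z=0
after  5: R0=0xb2 R1=0xf9 R2=0xf9 R3=0xe9  N=1 Z=0
after  6: R0=0xb2 R1=0x9b R2=0xf9 R3=0xe9  N=1 Z=0
after  7: R0=0xb2 R1=0x9b R2=0x29 R3=0xe9  N=0 Z=0
after  8: R0=0xb2 R1=0x20 R2=0x29 R3=0xe9  N=0 Z=0
after  9: R0=0xb2 R1=0x20 R2=0x29 R3=0x9b  N=1 Z=0
-- IRQ taken; context saved, return-PC = 10 --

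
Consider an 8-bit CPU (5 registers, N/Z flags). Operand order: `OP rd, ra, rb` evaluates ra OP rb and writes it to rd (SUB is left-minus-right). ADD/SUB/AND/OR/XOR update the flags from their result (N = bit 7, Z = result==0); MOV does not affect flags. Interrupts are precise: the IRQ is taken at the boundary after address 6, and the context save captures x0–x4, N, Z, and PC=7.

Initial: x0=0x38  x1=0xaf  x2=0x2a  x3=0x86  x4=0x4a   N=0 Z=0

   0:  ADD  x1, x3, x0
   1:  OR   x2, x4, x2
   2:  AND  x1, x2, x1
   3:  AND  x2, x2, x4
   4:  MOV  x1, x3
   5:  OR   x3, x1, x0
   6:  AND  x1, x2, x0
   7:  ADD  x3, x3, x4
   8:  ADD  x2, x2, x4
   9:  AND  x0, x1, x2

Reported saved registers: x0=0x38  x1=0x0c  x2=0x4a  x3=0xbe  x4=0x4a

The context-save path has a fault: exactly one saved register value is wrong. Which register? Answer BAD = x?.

BAD = x1

after  0: x0=0x38 x1=0xbe x2=0x2a x3=0x86 x4=0x4a  N=1 Z=0
after  1: x0=0x38 x1=0xbe x2=0x6a x3=0x86 x4=0x4a  N=0 Z=0
after  2: x0=0x38 x1=0x2a x2=0x6a x3=0x86 x4=0x4a  N=0 Z=0
after  3: x0=0x38 x1=0x2a x2=0x4a x3=0x86 x4=0x4a  N=0 Z=0
after  4: x0=0x38 x1=0x86 x2=0x4a x3=0x86 x4=0x4a  N=0 Z=0
after  5: x0=0x38 x1=0x86 x2=0x4a x3=0xbe x4=0x4a  N=1 Z=0
after  6: x0=0x38 x1=0x08 x2=0x4a x3=0xbe x4=0x4a  N=0 Z=0
-- IRQ taken; context saved, return-PC = 7 --
mismatch: x1: reported 0x0c vs actual 0x08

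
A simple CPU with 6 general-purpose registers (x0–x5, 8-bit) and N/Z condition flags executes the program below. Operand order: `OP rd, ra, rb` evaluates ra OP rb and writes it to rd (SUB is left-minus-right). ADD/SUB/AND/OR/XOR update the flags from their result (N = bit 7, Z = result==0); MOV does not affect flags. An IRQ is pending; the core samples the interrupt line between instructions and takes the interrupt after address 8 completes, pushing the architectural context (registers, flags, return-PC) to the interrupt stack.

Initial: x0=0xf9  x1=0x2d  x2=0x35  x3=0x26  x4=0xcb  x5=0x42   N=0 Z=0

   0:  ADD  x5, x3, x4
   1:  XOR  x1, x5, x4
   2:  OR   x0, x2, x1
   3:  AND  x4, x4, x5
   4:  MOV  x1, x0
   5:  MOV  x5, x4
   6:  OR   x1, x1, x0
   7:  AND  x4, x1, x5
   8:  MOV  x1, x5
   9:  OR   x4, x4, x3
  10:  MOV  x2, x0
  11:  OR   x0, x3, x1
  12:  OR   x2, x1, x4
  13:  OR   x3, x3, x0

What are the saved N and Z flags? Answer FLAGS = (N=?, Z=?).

after  0: x0=0xf9 x1=0x2d x2=0x35 x3=0x26 x4=0xcb x5=0xf1  N=1 Z=0
after  1: x0=0xf9 x1=0x3a x2=0x35 x3=0x26 x4=0xcb x5=0xf1  N=0 Z=0
after  2: x0=0x3f x1=0x3a x2=0x35 x3=0x26 x4=0xcb x5=0xf1  N=0 Z=0
after  3: x0=0x3f x1=0x3a x2=0x35 x3=0x26 x4=0xc1 x5=0xf1  N=1 Z=0
after  4: x0=0x3f x1=0x3f x2=0x35 x3=0x26 x4=0xc1 x5=0xf1  N=1 Z=0
after  5: x0=0x3f x1=0x3f x2=0x35 x3=0x26 x4=0xc1 x5=0xc1  N=1 Z=0
after  6: x0=0x3f x1=0x3f x2=0x35 x3=0x26 x4=0xc1 x5=0xc1  N=0 Z=0
after  7: x0=0x3f x1=0x3f x2=0x35 x3=0x26 x4=0x01 x5=0xc1  N=0 Z=0
after  8: x0=0x3f x1=0xc1 x2=0x35 x3=0x26 x4=0x01 x5=0xc1  N=0 Z=0
-- IRQ taken; context saved, return-PC = 9 --

FLAGS = (N=0, Z=0)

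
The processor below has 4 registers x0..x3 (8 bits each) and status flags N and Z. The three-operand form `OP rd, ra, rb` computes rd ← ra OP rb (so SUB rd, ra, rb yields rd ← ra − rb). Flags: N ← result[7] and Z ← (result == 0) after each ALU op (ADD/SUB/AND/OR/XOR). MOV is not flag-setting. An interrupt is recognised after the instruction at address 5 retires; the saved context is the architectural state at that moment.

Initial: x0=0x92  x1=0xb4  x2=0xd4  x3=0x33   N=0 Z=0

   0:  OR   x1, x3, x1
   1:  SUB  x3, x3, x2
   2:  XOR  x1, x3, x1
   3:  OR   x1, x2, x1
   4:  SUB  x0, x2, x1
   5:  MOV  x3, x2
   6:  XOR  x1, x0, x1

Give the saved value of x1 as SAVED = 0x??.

after  0: x0=0x92 x1=0xb7 x2=0xd4 x3=0x33  N=1 Z=0
after  1: x0=0x92 x1=0xb7 x2=0xd4 x3=0x5f  N=0 Z=0
after  2: x0=0x92 x1=0xe8 x2=0xd4 x3=0x5f  N=1 Z=0
after  3: x0=0x92 x1=0xfc x2=0xd4 x3=0x5f  N=1 Z=0
after  4: x0=0xd8 x1=0xfc x2=0xd4 x3=0x5f  N=1 Z=0
after  5: x0=0xd8 x1=0xfc x2=0xd4 x3=0xd4  N=1 Z=0
-- IRQ taken; context saved, return-PC = 6 --

SAVED = 0xfc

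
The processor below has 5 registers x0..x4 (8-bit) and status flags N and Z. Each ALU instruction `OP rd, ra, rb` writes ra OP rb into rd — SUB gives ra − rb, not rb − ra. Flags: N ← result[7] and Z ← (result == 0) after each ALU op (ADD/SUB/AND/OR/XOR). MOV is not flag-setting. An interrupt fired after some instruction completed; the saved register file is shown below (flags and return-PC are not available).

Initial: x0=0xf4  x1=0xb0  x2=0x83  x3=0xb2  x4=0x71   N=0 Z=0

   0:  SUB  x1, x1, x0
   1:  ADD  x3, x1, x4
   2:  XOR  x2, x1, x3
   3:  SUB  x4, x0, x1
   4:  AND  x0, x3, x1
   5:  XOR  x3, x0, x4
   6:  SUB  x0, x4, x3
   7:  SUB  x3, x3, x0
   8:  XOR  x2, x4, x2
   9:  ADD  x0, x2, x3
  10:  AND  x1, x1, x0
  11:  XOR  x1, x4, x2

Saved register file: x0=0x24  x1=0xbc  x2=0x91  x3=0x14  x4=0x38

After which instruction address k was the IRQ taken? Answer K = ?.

K = 6

after  0: x0=0xf4 x1=0xbc x2=0x83 x3=0xb2 x4=0x71  N=1 Z=0
after  1: x0=0xf4 x1=0xbc x2=0x83 x3=0x2d x4=0x71  N=0 Z=0
after  2: x0=0xf4 x1=0xbc x2=0x91 x3=0x2d x4=0x71  N=1 Z=0
after  3: x0=0xf4 x1=0xbc x2=0x91 x3=0x2d x4=0x38  N=0 Z=0
after  4: x0=0x2c x1=0xbc x2=0x91 x3=0x2d x4=0x38  N=0 Z=0
after  5: x0=0x2c x1=0xbc x2=0x91 x3=0x14 x4=0x38  N=0 Z=0
after  6: x0=0x24 x1=0xbc x2=0x91 x3=0x14 x4=0x38  N=0 Z=0
-- IRQ taken; context saved, return-PC = 7 --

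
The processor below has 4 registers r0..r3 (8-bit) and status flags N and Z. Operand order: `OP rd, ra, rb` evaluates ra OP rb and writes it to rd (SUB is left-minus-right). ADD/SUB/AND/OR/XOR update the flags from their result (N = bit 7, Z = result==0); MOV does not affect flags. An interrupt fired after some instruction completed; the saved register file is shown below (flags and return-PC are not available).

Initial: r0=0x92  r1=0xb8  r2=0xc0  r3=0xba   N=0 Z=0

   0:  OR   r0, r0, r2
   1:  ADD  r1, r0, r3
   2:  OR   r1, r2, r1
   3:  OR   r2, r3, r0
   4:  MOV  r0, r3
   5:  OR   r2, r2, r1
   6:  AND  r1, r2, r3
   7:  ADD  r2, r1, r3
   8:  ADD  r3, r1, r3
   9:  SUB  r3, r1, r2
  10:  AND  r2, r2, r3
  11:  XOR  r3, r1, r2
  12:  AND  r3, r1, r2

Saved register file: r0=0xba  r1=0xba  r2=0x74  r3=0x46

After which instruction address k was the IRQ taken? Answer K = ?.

after  0: r0=0xd2 r1=0xb8 r2=0xc0 r3=0xba  N=1 Z=0
after  1: r0=0xd2 r1=0x8c r2=0xc0 r3=0xba  N=1 Z=0
after  2: r0=0xd2 r1=0xcc r2=0xc0 r3=0xba  N=1 Z=0
after  3: r0=0xd2 r1=0xcc r2=0xfa r3=0xba  N=1 Z=0
after  4: r0=0xba r1=0xcc r2=0xfa r3=0xba  N=1 Z=0
after  5: r0=0xba r1=0xcc r2=0xfe r3=0xba  N=1 Z=0
after  6: r0=0xba r1=0xba r2=0xfe r3=0xba  N=1 Z=0
after  7: r0=0xba r1=0xba r2=0x74 r3=0xba  N=0 Z=0
after  8: r0=0xba r1=0xba r2=0x74 r3=0x74  N=0 Z=0
after  9: r0=0xba r1=0xba r2=0x74 r3=0x46  N=0 Z=0
-- IRQ taken; context saved, return-PC = 10 --

K = 9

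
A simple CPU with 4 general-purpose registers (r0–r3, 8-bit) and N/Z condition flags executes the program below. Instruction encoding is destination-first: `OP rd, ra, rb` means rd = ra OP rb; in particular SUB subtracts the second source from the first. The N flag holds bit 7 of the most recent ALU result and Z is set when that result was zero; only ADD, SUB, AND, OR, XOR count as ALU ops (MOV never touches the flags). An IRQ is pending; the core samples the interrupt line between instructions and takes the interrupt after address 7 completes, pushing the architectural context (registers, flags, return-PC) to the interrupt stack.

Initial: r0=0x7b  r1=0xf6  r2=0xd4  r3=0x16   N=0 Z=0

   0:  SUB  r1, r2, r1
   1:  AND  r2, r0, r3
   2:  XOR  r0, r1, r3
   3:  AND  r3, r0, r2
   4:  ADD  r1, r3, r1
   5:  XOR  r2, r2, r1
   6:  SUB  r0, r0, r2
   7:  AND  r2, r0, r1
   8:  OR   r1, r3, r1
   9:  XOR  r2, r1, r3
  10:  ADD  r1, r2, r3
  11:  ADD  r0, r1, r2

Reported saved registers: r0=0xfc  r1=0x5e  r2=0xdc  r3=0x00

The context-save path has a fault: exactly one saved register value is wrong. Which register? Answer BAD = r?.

BAD = r1

after  0: r0=0x7b r1=0xde r2=0xd4 r3=0x16  N=1 Z=0
after  1: r0=0x7b r1=0xde r2=0x12 r3=0x16  N=0 Z=0
after  2: r0=0xc8 r1=0xde r2=0x12 r3=0x16  N=1 Z=0
after  3: r0=0xc8 r1=0xde r2=0x12 r3=0x00  N=0 Z=1
after  4: r0=0xc8 r1=0xde r2=0x12 r3=0x00  N=1 Z=0
after  5: r0=0xc8 r1=0xde r2=0xcc r3=0x00  N=1 Z=0
after  6: r0=0xfc r1=0xde r2=0xcc r3=0x00  N=1 Z=0
after  7: r0=0xfc r1=0xde r2=0xdc r3=0x00  N=1 Z=0
-- IRQ taken; context saved, return-PC = 8 --
mismatch: r1: reported 0x5e vs actual 0xde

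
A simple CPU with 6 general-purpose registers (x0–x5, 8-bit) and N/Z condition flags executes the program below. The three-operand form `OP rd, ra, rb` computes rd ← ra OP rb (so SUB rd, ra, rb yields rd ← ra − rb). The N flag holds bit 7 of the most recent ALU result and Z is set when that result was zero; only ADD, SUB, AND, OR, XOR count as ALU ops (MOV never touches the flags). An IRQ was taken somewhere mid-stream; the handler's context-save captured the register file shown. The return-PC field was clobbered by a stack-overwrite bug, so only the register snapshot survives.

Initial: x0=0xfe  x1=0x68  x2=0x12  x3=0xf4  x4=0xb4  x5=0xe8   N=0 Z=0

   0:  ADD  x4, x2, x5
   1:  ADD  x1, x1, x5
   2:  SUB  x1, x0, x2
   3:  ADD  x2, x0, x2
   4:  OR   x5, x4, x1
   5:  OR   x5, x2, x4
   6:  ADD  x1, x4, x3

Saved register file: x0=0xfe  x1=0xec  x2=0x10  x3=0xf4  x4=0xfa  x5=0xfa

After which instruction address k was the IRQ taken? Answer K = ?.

K = 5

after  0: x0=0xfe x1=0x68 x2=0x12 x3=0xf4 x4=0xfa x5=0xe8  N=1 Z=0
after  1: x0=0xfe x1=0x50 x2=0x12 x3=0xf4 x4=0xfa x5=0xe8  N=0 Z=0
after  2: x0=0xfe x1=0xec x2=0x12 x3=0xf4 x4=0xfa x5=0xe8  N=1 Z=0
after  3: x0=0xfe x1=0xec x2=0x10 x3=0xf4 x4=0xfa x5=0xe8  N=0 Z=0
after  4: x0=0xfe x1=0xec x2=0x10 x3=0xf4 x4=0xfa x5=0xfe  N=1 Z=0
after  5: x0=0xfe x1=0xec x2=0x10 x3=0xf4 x4=0xfa x5=0xfa  N=1 Z=0
-- IRQ taken; context saved, return-PC = 6 --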